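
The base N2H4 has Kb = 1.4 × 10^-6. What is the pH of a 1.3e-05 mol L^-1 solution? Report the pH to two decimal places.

N2H4 + H2O ⇌ N2H5+ + OH-
Kb = [OH-]²/(1.3e-05 − [OH-]) = 1.4 × 10^-6
[OH-] is not negligible relative to C₀; solve [OH-]² + 1.4e-06·[OH-] − 1.82e-11 = 0.
[OH-] = (−Kb + √(Kb² + 4·Kb·C₀))/2 = 3.62 × 10^-6 M
pOH = −log(3.62 × 10^-6) = 5.44; pH = 14.00 − 5.44 = 8.56

pH = 8.56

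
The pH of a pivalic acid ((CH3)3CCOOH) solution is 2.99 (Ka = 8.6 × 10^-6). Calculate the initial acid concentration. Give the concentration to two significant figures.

C₀ = 1.2 × 10^-1 M

[H+] = 10^(-2.99) = 1.02 × 10^-3 M = x
Ka = x²/(C₀ − x) ⇒ C₀ = x + x²/Ka
C₀ = 1.02 × 10^-3 + (1.02 × 10^-3)²/(8.6 × 10^-6) = 1.22 × 10^-1 M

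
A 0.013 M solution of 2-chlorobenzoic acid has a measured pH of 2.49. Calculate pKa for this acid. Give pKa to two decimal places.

[H+] = 10^(-2.49) = 3.24 × 10^-3 M
At equilibrium [HA] = 0.013 − 3.24 × 10^-3 = 9.76 × 10^-3 M
Ka = [H+][A-]/[HA] = (3.24 × 10^-3)² / 9.76 × 10^-3 = 1.08 × 10^-3
pKa = -log(1.08 × 10^-3) = 2.97

pKa = 2.97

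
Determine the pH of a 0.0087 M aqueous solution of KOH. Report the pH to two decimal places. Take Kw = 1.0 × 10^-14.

KOH is a strong base; [OH-] = 0.0087 M.
pOH = -log(0.0087) = 2.06
pH = 14.00 - 2.06 = 11.94

pH = 11.94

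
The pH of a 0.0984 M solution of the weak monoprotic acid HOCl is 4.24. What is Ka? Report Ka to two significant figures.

Ka = 3.4 × 10^-8

[H+] = 10^(-4.24) = 5.75 × 10^-5 M
At equilibrium [HA] = 0.0984 − 5.75 × 10^-5 = 9.83 × 10^-2 M
Ka = [H+][A-]/[HA] = (5.75 × 10^-5)² / 9.83 × 10^-2 = 3.4 × 10^-8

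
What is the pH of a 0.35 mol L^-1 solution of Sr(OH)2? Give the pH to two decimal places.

pH = 13.85

Sr(OH)2 is a strong base (each formula unit releases 2 OH-); [OH-] = 0.7 M.
pOH = -log(0.7) = 0.15
pH = 14.00 - 0.15 = 13.85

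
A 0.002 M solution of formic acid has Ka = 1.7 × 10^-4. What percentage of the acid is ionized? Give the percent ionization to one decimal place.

HCOOH ⇌ HCOO- + H+; let x = [H+] at equilibrium.
Solve x² + 0.00017x − 3.4e-07 = 0 → x = 5.04 × 10^-4 M
% ionization = x/C₀ × 100% = 5.04 × 10^-4/0.002 × 100% = 25.2%

25.2%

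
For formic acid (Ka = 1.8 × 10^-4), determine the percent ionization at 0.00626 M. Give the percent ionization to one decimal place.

HCOOH ⇌ HCOO- + H+; let x = [H+] at equilibrium.
Solve x² + 0.00018x − 1.13e-06 = 0 → x = 9.75 × 10^-4 M
% ionization = x/C₀ × 100% = 9.75 × 10^-4/0.00626 × 100% = 15.6%

15.6%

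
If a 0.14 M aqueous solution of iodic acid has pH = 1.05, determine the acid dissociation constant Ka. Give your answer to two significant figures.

[H+] = 10^(-1.05) = 8.91 × 10^-2 M
At equilibrium [HA] = 0.14 − 8.91 × 10^-2 = 5.09 × 10^-2 M
Ka = [H+][A-]/[HA] = (8.91 × 10^-2)² / 5.09 × 10^-2 = 1.6 × 10^-1

Ka = 1.6 × 10^-1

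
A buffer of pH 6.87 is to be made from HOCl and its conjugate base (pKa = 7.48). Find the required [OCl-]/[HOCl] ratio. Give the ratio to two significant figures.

ratio = 0.25

pH = pKa + log(r) ⇒ log(r) = 6.87 − 7.48 = -0.61
r = [OCl-]/[HOCl] = 10^(-0.61) = 0.245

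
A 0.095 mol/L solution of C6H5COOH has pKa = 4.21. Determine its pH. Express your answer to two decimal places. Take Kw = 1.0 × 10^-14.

pH = 2.62

C6H5COOH ⇌ C6H5COO- + H+
Ka = 10^(−4.21) = 6.17 × 10^-5
Ka = x²/(0.095 − x) = 6.17 × 10^-5
Assume x ≪ 0.095: x ≈ √(6.17 × 10^-5 × 0.095) = 2.42 × 10^-3 M
(x/C₀ = 2.5% < 5%, so the approximation holds.)
pH = −log(2.42 × 10^-3) = 2.62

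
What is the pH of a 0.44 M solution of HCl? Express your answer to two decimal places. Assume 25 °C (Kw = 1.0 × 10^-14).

pH = 0.36

HCl is a strong acid and dissociates completely, so [H+] = 0.44 M.
pH = -log(0.44) = 0.36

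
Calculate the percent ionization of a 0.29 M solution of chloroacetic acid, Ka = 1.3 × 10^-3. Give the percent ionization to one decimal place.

ClCH2COOH ⇌ ClCH2COO- + H+; let x = [H+] at equilibrium.
Ka = x²/(C₀ − x); solving the quadratic gives x = 1.88 × 10^-2 M.
% ionization = x/C₀ × 100% = 1.88 × 10^-2/0.29 × 100% = 6.5%

6.5%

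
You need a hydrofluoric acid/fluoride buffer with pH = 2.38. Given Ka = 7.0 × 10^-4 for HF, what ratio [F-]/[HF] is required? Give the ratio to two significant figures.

pKa = -log(7.0 × 10^-4) = 3.155
pH = pKa + log(r) ⇒ log(r) = 2.38 − 3.155 = -0.775
r = [F-]/[HF] = 10^(-0.775) = 0.168

ratio = 0.17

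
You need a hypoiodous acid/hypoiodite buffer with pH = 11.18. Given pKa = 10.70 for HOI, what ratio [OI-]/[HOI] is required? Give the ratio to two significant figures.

ratio = 3.0

pH = pKa + log(r) ⇒ log(r) = 11.18 − 10.70 = +0.48
r = [OI-]/[HOI] = 10^(+0.48) = 3.02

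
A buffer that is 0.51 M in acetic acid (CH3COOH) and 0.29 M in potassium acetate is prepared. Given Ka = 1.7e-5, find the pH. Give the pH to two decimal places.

pH = 4.52

pKa = −log(1.7 × 10^-5) = 4.770
Henderson–Hasselbalch: pH = pKa + log([CH3COO-]/[CH3COOH]) = 4.770 + log(0.29/0.51)
pH = 4.770 + (-0.245) = 4.52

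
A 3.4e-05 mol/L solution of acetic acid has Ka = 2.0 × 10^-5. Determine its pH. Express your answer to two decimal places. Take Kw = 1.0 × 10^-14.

pH = 4.75

CH3COOH ⇌ CH3COO- + H+
From the ICE table, Ka = x²/(3.4e-05 − x) = 2.0 × 10^-5.
x is not negligible relative to C₀; solve x² + 2e-05·x − 6.8e-10 = 0.
x = [−2e-05 + √(2e-05² + 2.72e-09)]/2 = 1.79 × 10^-5 M
pH = −log(1.79 × 10^-5) = 4.75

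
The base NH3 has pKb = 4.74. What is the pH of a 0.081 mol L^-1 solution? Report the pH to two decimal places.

NH3 + H2O ⇌ NH4+ + OH-
Kb = 10^(−4.74) = 1.82 × 10^-5
Kb = x²/(0.081 − x) = 1.82 × 10^-5
Neglecting x in the denominator: x = √(1.82 × 10^-5 × 0.081) = 1.21 × 10^-3 M
Check: 1.5% ionized — well under 5%, approximation valid.
pOH = −log(1.21 × 10^-3) = 2.92; pH = 14.00 − 2.92 = 11.08

pH = 11.08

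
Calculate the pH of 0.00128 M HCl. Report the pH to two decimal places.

HCl is a strong acid and dissociates completely, so [H+] = 0.00128 M.
pH = -log(0.00128) = 2.89

pH = 2.89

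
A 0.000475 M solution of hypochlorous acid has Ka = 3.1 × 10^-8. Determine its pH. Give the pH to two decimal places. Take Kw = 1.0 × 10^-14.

pH = 5.42

HOCl ⇌ OCl- + H+
From the ICE table, Ka = [H+]²/(0.000475 − [H+]) = 3.1 × 10^-8.
Neglecting [H+] in the denominator: [H+] = √(3.1 × 10^-8 × 0.000475) = 3.84 × 10^-6 M
Check: 0.81% ionized — well under 5%, approximation valid.
pH = −log(3.84 × 10^-6) = 5.42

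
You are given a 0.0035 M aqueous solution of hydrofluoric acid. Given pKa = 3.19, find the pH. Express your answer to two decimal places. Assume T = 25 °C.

HF ⇌ F- + H+
Ka = 10^(−3.19) = 6.46 × 10^-4
Let x = [H+] at equilibrium. Ka = x²/(0.0035 − x).
The 5% rule fails; solving x² + Ka·x − Ka·C₀ = 0 exactly:
x = [−0.000646 + √(0.000646² + 9.04e-06)]/2 = 1.21 × 10^-3 M
pH = −log[H+] = −log(1.21 × 10^-3) = 2.92

pH = 2.92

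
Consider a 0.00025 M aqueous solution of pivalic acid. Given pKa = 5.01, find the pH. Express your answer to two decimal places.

(CH3)3CCOOH ⇌ (CH3)3CCOO- + H+
Ka = 10^(−5.01) = 9.77 × 10^-6
From the ICE table, Ka = [H+]²/(0.00025 − [H+]) = 9.77 × 10^-6.
Here C₀/Ka ≈ 25.6, so the small-[H+] approximation fails. Use the quadratic:
[H+] = [−9.77e-06 + √(9.77e-06² + 9.77e-09)]/2 = 4.48 × 10^-5 M
pH = −log[H+] = −log(4.48 × 10^-5) = 4.35

pH = 4.35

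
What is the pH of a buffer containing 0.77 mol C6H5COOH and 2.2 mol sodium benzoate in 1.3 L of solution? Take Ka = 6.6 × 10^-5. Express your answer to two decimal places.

pH = 4.64

pKa = −log(6.6 × 10^-5) = 4.180
pH = pKa + log([A⁻]/[HA]) = 4.180 + log(2.2/0.77)
pH = 4.180 + (+0.456) = 4.64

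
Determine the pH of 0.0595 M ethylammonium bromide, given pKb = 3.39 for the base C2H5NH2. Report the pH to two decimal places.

pH = 5.92

C2H5NH3+ is the conjugate acid of the weak base C2H5NH2.
Kb = 10^(−3.39) = 4.07 × 10^-4
Ka = Kw/Kb = 1.0×10^-14 / 4.07 × 10^-4 = 2.46 × 10^-11
From the ICE table, Ka = x²/(0.0595 − x) = 2.46 × 10^-11.
Since Ka ≪ C₀, x ≈ √(Ka·C₀) = 1.21 × 10^-6 M.
Check: 0.002% ionized — well under 5%, approximation valid.
pH = −log[H+] = −log(1.21 × 10^-6) = 5.92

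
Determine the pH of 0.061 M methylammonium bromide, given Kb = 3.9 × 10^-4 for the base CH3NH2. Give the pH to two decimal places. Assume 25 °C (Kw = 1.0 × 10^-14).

CH3NH3+ is the conjugate acid of the weak base CH3NH2.
Ka = Kw/Kb = 1.0×10^-14 / 3.9 × 10^-4 = 2.56 × 10^-11
Ka = x²/(0.061 − x) = 2.56 × 10^-11
Neglecting x in the denominator: x = √(2.56 × 10^-11 × 0.061) = 1.25 × 10^-6 M
(x/C₀ = 0.002% < 5%, so the approximation holds.)
pH = −log(1.25 × 10^-6) = 5.90

pH = 5.90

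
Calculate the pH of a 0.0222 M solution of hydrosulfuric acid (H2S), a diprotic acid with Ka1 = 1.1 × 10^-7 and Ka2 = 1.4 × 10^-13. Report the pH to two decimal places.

Ka1 ≫ Ka2, so treat the first dissociation as the only significant source of H+.
Ka1 = x²/(0.0222 − x) = 1.1 × 10^-7
x ≈ √(1.1 × 10^-7 × 0.0222) = 4.94 × 10^-5 M
pH = −log(4.94 × 10^-5) = 4.31

pH = 4.31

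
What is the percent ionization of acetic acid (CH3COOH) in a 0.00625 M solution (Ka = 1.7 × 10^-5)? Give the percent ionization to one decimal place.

CH3COOH ⇌ CH3COO- + H+; let x = [H+] at equilibrium.
Ka = x²/(C₀ − x); solving the quadratic gives x = 3.18 × 10^-4 M.
% ionization = x/C₀ × 100% = 3.18 × 10^-4/0.00625 × 100% = 5.1%

5.1%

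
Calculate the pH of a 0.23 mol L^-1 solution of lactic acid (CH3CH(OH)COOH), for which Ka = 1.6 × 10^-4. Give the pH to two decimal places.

pH = 2.22

CH3CH(OH)COOH ⇌ CH3CH(OH)COO- + H+
Ka = [H+]²/(0.23 − [H+]) = 1.6 × 10^-4
Neglecting [H+] in the denominator: [H+] = √(1.6 × 10^-4 × 0.23) = 6.07 × 10^-3 M
([H+]/C₀ = 2.6% < 5%, so the approximation holds.)
pH = −log[H+] = −log(6.07 × 10^-3) = 2.22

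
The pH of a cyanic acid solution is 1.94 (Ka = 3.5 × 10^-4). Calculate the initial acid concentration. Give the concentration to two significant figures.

C₀ = 3.9 × 10^-1 M

[H+] = 10^(-1.94) = 1.15 × 10^-2 M = x
Ka = x²/(C₀ − x) ⇒ C₀ = x + x²/Ka
C₀ = 1.15 × 10^-2 + (1.15 × 10^-2)²/(3.5 × 10^-4) = 3.89 × 10^-1 M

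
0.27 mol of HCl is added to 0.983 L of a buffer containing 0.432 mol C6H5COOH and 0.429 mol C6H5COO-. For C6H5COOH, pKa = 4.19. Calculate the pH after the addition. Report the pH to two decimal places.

pH = 3.55

After neutralization: n(C6H5COOH) = 0.702 mol, n(C6H5COO-) = 0.159 mol.
Henderson–Hasselbalch with mole ratio 0.159/0.702: pH = 4.19 + (-0.645)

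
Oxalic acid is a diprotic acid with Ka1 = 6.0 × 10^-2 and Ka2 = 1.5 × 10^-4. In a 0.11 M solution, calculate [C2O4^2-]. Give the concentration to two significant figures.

1.5 × 10^-4 M

First ionization gives [H+] ≈ [HC2O4-] = 5.66 × 10^-2 M.
Second step: Ka2 = [H+][C2O4^2-]/[HC2O4-] ≈ [C2O4^2-] (since [H+] ≈ [HC2O4-]).
So [C2O4^2-] ≈ Ka2.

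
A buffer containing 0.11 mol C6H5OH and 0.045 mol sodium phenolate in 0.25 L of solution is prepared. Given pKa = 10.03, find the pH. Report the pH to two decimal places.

pH = 9.64

Using pH = pKa + log([base]/[acid]) with [base]/[acid] = 0.045/0.11:
pH = 10.03 + (-0.388) = 9.64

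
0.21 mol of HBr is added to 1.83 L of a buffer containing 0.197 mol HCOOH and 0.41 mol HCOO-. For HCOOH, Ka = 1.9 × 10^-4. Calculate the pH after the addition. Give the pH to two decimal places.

pH = 3.41

After neutralization: n(HCOOH) = 0.407 mol, n(HCOO-) = 0.2 mol.
pKa = −log(1.9 × 10^-4) = 3.721
pH = pKa + log([A⁻]/[HA]) = 3.721 + log(0.2/0.407) = 3.721 -0.309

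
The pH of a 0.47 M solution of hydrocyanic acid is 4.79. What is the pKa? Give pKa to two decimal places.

[H+] = 10^(-4.79) = 1.62 × 10^-5 M
At equilibrium [HA] = 0.47 − 1.62 × 10^-5 = 4.70 × 10^-1 M
Ka = [H+][A-]/[HA] = (1.62 × 10^-5)² / 4.70 × 10^-1 = 5.58 × 10^-10
pKa = -log(5.58 × 10^-10) = 9.25

pKa = 9.25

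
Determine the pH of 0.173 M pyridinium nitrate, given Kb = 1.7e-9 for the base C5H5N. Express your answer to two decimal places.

C5H5NH+ is the conjugate acid of the weak base C5H5N.
Ka = Kw/Kb = 1.0×10^-14 / 1.7 × 10^-9 = 5.88 × 10^-6
Ka = [H+]²/(0.173 − [H+]) = 5.88 × 10^-6
Neglecting [H+] in the denominator: [H+] = √(5.88 × 10^-6 × 0.173) = 1.01 × 10^-3 M
([H+]/C₀ = 0.58% < 5%, so the approximation holds.)
pH = −log(1.01 × 10^-3) = 3.00

pH = 3.00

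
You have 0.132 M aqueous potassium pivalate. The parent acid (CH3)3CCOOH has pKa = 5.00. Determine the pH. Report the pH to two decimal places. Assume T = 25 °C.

pH = 9.06

(CH3)3CCOO- is the conjugate base of the weak acid (CH3)3CCOOH.
Ka = 10^(−5.00) = 1.00 × 10^-5
Kb = Kw/Ka = 1.0×10^-14 / 1.00 × 10^-5 = 1.00 × 10^-9
From the ICE table, Kb = [OH-]²/(0.132 − [OH-]) = 1.00 × 10^-9.
Neglecting [OH-] in the denominator: [OH-] = √(1.00 × 10^-9 × 0.132) = 1.15 × 10^-5 M
([OH-]/C₀ = 0.0087% < 5%, so the approximation holds.)
pOH = 4.94, so pH = 14.00 − pOH = 9.06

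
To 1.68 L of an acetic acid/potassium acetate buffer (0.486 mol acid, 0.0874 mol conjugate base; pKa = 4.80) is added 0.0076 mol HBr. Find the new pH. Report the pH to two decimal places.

pH = 4.01

Added H+ converts CH3COO- to CH3COOH: CH3COOH → 0.494 mol, CH3COO- → 0.0798 mol.
Henderson–Hasselbalch with mole ratio 0.0798/0.494: pH = 4.80 + (-0.792)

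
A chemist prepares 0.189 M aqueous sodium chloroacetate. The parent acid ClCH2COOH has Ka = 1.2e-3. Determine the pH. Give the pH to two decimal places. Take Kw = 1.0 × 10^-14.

ClCH2COO- is the conjugate base of the weak acid ClCH2COOH.
Kb = Kw/Ka = 1.0×10^-14 / 1.2 × 10^-3 = 8.33 × 10^-12
From the ICE table, Kb = x²/(0.189 − x) = 8.33 × 10^-12.
Assume x ≪ 0.189: x ≈ √(8.33 × 10^-12 × 0.189) = 1.25 × 10^-6 M
pOH = 5.90, so pH = 14.00 − pOH = 8.10

pH = 8.10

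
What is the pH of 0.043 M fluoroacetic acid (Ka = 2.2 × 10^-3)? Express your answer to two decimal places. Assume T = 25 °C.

pH = 2.06

FCH2COOH ⇌ FCH2COO- + H+
Ka = x²/(0.043 − x) = 2.2 × 10^-3
Here C₀/Ka ≈ 19.5, so the small-x approximation fails. Use the quadratic:
x = [−0.0022 + √(0.0022² + 0.000378)]/2 = 8.69 × 10^-3 M
pH = −log(8.69 × 10^-3) = 2.06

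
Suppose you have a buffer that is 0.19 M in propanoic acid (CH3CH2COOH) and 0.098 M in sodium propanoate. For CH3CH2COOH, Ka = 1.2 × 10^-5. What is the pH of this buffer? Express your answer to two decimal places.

pH = 4.63

pKa = −log(1.2 × 10^-5) = 4.921
Using pH = pKa + log([base]/[acid]) with [base]/[acid] = 0.098/0.19:
pH = 4.921 + (-0.288) = 4.63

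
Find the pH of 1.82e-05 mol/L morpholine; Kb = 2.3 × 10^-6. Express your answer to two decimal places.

pH = 8.73

C4H8ONH + H2O ⇌ C4H8ONH2+ + OH-
Kb = [OH-]²/(1.82e-05 − [OH-]) = 2.3 × 10^-6
Here C₀/Kb ≈ 7.91, so the small-[OH-] approximation fails. Use the quadratic:
[OH-] = [−2.3e-06 + √(2.3e-06² + 1.67e-10)]/2 = 5.42 × 10^-6 M
pOH = 5.27, so pH = 14.00 − pOH = 8.73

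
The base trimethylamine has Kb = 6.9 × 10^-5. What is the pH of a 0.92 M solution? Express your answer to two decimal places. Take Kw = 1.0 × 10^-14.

(CH3)3N + H2O ⇌ (CH3)3NH+ + OH-
Kb = [OH-]²/(0.92 − [OH-]) = 6.9 × 10^-5
Assume [OH-] ≪ 0.92: [OH-] ≈ √(6.9 × 10^-5 × 0.92) = 7.97 × 10^-3 M
pOH = −log(7.97 × 10^-3) = 2.10; pH = 14.00 − 2.10 = 11.90

pH = 11.90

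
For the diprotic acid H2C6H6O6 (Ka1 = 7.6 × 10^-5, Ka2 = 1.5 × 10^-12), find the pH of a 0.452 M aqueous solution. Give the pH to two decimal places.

pH = 2.23

Since Ka1 ≫ Ka2, the first ionization dominates [H+].
Ka1 = x²/(0.452 − x) = 7.6 × 10^-5
x ≈ √(7.6 × 10^-5 × 0.452) = 5.86 × 10^-3 M
pH = −log(5.86 × 10^-3) = 2.23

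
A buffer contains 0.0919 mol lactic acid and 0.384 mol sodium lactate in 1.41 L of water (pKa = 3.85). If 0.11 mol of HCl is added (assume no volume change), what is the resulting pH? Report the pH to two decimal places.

pH = 3.98

Added H+ converts CH3CH(OH)COO- to CH3CH(OH)COOH: CH3CH(OH)COOH → 0.202 mol, CH3CH(OH)COO- → 0.274 mol.
Henderson–Hasselbalch with mole ratio 0.274/0.202: pH = 3.85 + (+0.132)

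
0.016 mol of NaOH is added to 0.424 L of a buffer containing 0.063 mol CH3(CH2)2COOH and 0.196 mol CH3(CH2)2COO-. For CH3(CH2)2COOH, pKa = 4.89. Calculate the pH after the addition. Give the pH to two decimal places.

After neutralization: n(CH3(CH2)2COOH) = 0.047 mol, n(CH3(CH2)2COO-) = 0.212 mol.
pH = pKa + log([A⁻]/[HA]) = 4.89 + log(0.212/0.047) = 4.89 +0.654

pH = 5.54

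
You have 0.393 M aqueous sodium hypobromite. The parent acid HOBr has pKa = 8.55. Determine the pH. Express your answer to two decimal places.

pH = 11.07

OBr- is the conjugate base of the weak acid HOBr.
Ka = 10^(−8.55) = 2.82 × 10^-9
Kb = Kw/Ka = 1.0×10^-14 / 2.82 × 10^-9 = 3.55 × 10^-6
From the ICE table, Kb = x²/(0.393 − x) = 3.55 × 10^-6.
Neglecting x in the denominator: x = √(3.55 × 10^-6 × 0.393) = 1.18 × 10^-3 M
Check: 0.3% ionized — well under 5%, approximation valid.
pOH = 2.93, so pH = 14.00 − pOH = 11.07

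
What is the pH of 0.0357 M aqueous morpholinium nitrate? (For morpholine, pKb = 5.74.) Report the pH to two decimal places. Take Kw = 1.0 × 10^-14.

C4H8ONH2+ is the conjugate acid of the weak base C4H8ONH.
Kb = 10^(−5.74) = 1.82 × 10^-6
Ka = Kw/Kb = 1.0×10^-14 / 1.82 × 10^-6 = 5.49 × 10^-9
From the ICE table, Ka = x²/(0.0357 − x) = 5.49 × 10^-9.
Since Ka ≪ C₀, x ≈ √(Ka·C₀) = 1.40 × 10^-5 M.
Check: 0.039% ionized — well under 5%, approximation valid.
pH = −log(1.40 × 10^-5) = 4.85

pH = 4.85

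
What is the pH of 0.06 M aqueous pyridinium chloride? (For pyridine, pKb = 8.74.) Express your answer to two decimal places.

pH = 3.24

C5H5NH+ is the conjugate acid of the weak base C5H5N.
Kb = 10^(−8.74) = 1.82 × 10^-9
Ka = Kw/Kb = 1.0×10^-14 / 1.82 × 10^-9 = 5.49 × 10^-6
Let x = [H+] at equilibrium. Ka = x²/(0.06 − x).
Assume x ≪ 0.06: x ≈ √(5.49 × 10^-6 × 0.06) = 5.74 × 10^-4 M
Check: 0.96% ionized — well under 5%, approximation valid.
pH = −log[H+] = −log(5.74 × 10^-4) = 3.24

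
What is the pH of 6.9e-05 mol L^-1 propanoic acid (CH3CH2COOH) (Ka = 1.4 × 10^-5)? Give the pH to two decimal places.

pH = 4.60

CH3CH2COOH ⇌ CH3CH2COO- + H+
Ka = [H+]²/(6.9e-05 − [H+]) = 1.4 × 10^-5
The 5% rule fails; solving [H+]² + Ka·[H+] − Ka·C₀ = 0 exactly:
[H+] = [−1.4e-05 + √(1.4e-05² + 3.86e-09)]/2 = 2.49 × 10^-5 M
pH = −log(2.49 × 10^-5) = 4.60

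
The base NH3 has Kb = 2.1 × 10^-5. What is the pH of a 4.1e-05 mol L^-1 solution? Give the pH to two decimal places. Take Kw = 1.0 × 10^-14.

NH3 + H2O ⇌ NH4+ + OH-
Kb = [OH-]²/(4.1e-05 − [OH-]) = 2.1 × 10^-5
The 5% rule fails; solving [OH-]² + Kb·[OH-] − Kb·C₀ = 0 exactly:
[OH-] = [−2.1e-05 + √(2.1e-05² + 3.44e-09)]/2 = 2.07 × 10^-5 M
pOH = −log(2.07 × 10^-5) = 4.68; pH = 14.00 − 4.68 = 9.32

pH = 9.32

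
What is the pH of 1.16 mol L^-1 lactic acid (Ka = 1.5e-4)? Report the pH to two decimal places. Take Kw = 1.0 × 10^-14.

pH = 1.88

CH3CH(OH)COOH ⇌ CH3CH(OH)COO- + H+
From the ICE table, Ka = x²/(1.16 − x) = 1.5 × 10^-4.
Assume x ≪ 1.16: x ≈ √(1.5 × 10^-4 × 1.16) = 1.32 × 10^-2 M
(x/C₀ = 1.1% < 5%, so the approximation holds.)
pH = −log[H+] = −log(1.32 × 10^-2) = 1.88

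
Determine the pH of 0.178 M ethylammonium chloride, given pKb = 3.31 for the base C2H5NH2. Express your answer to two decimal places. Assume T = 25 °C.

pH = 5.72

C2H5NH3+ is the conjugate acid of the weak base C2H5NH2.
Kb = 10^(−3.31) = 4.90 × 10^-4
Ka = Kw/Kb = 1.0×10^-14 / 4.90 × 10^-4 = 2.04 × 10^-11
Let x = [H+] at equilibrium. Ka = x²/(0.178 − x).
Since Ka ≪ C₀, x ≈ √(Ka·C₀) = 1.91 × 10^-6 M.
(x/C₀ = 0.0011% < 5%, so the approximation holds.)
pH = −log[H+] = −log(1.91 × 10^-6) = 5.72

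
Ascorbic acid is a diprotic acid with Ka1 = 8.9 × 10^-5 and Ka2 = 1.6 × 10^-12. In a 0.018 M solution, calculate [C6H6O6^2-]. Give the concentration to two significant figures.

1.6 × 10^-12 M

First ionization gives [H+] ≈ [HC6H6O6-] = 1.22 × 10^-3 M.
Second step: Ka2 = [H+][C6H6O6^2-]/[HC6H6O6-] ≈ [C6H6O6^2-] (since [H+] ≈ [HC6H6O6-]).
So [C6H6O6^2-] ≈ Ka2.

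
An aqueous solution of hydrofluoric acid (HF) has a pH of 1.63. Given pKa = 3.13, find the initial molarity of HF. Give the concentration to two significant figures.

C₀ = 7.6 × 10^-1 M

[H+] = 10^(-1.63) = 2.34 × 10^-2 M = x
Ka = 10^(−3.13) = 7.41 × 10^-4
Ka = x²/(C₀ − x) ⇒ C₀ = x + x²/Ka
C₀ = 2.34 × 10^-2 + (2.34 × 10^-2)²/(7.41 × 10^-4) = 7.62 × 10^-1 M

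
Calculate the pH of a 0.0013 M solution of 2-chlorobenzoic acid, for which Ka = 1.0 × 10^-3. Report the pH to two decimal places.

pH = 3.13

ClC6H4COOH ⇌ ClC6H4COO- + H+
Ka = x²/(0.0013 − x) = 1.0 × 10^-3
x is not negligible relative to C₀; solve x² + 0.001·x − 1.3e-06 = 0.
x = [−0.001 + √(0.001² + 5.2e-06)]/2 = 7.45 × 10^-4 M
pH = −log[H+] = −log(7.45 × 10^-4) = 3.13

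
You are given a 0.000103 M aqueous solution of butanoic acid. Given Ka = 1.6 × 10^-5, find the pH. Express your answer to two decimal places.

pH = 4.48

CH3(CH2)2COOH ⇌ CH3(CH2)2COO- + H+
Let x = [H+] at equilibrium. Ka = x²/(0.000103 − x).
The 5% rule fails; solving x² + Ka·x − Ka·C₀ = 0 exactly:
x = (−Ka + √(Ka² + 4·Ka·C₀))/2 = 3.34 × 10^-5 M
pH = −log(3.34 × 10^-5) = 4.48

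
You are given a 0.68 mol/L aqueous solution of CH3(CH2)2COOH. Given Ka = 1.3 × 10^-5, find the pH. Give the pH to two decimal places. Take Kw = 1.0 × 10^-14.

CH3(CH2)2COOH ⇌ CH3(CH2)2COO- + H+
Let x = [H+] at equilibrium. Ka = x²/(0.68 − x).
Neglecting x in the denominator: x = √(1.3 × 10^-5 × 0.68) = 2.97 × 10^-3 M
pH = −log[H+] = −log(2.97 × 10^-3) = 2.53

pH = 2.53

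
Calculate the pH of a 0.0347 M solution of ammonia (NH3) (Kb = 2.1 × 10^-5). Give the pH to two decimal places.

pH = 10.93

NH3 + H2O ⇌ NH4+ + OH-
From the ICE table, Kb = x²/(0.0347 − x) = 2.1 × 10^-5.
Assume x ≪ 0.0347: x ≈ √(2.1 × 10^-5 × 0.0347) = 8.54 × 10^-4 M
pOH = −log(8.54 × 10^-4) = 3.07; pH = 14.00 − 3.07 = 10.93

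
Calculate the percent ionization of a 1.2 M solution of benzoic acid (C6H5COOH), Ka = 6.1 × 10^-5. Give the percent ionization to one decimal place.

C6H5COOH ⇌ C6H5COO- + H+; let x = [H+] at equilibrium.
x ≈ √(Ka·C₀) = √(6.1 × 10^-5 × 1.2) = 8.56 × 10^-3 M
% ionization = x/C₀ × 100% = 8.56 × 10^-3/1.2 × 100% = 0.7%

0.7%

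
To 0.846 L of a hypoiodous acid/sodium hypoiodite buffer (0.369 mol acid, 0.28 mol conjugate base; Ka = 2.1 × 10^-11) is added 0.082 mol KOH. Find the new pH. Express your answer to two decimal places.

OH- converts HOI to OI-: HOI → 0.287 mol, OI- → 0.362 mol.
pKa = −log(2.1 × 10^-11) = 10.678
pH = pKa + log(n_OI-/n_HOI) = 10.678 + log(0.362/0.287) = 10.678 + (+0.101)

pH = 10.78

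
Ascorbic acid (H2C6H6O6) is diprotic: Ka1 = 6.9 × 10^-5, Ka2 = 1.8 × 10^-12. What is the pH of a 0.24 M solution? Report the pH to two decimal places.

pH = 2.39

Since Ka1 ≫ Ka2, the first ionization dominates [H+].
Ka1 = x²/(0.24 − x) = 6.9 × 10^-5
x ≈ √(6.9 × 10^-5 × 0.24) = 4.07 × 10^-3 M
pH = −log(4.07 × 10^-3) = 2.39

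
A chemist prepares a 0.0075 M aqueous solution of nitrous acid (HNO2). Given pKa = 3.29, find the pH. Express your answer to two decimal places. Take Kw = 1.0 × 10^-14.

pH = 2.76

HNO2 ⇌ NO2- + H+
Ka = 10^(−3.29) = 5.13 × 10^-4
From the ICE table, Ka = [H+]²/(0.0075 − [H+]) = 5.13 × 10^-4.
Here C₀/Ka ≈ 14.6, so the small-[H+] approximation fails. Use the quadratic:
[H+] = (−Ka + √(Ka² + 4·Ka·C₀))/2 = 1.72 × 10^-3 M
pH = −log(1.72 × 10^-3) = 2.76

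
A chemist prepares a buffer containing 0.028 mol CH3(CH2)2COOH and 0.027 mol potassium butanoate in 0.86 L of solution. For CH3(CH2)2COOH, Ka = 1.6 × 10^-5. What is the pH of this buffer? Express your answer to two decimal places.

pKa = −log(1.6 × 10^-5) = 4.796
Henderson–Hasselbalch: pH = pKa + log([CH3(CH2)2COO-]/[CH3(CH2)2COOH]) = 4.796 + log(0.027/0.028)
pH = 4.796 + (-0.016) = 4.78

pH = 4.78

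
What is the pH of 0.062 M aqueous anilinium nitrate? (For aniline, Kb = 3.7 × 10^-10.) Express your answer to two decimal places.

pH = 2.89

C6H5NH3+ is the conjugate acid of the weak base C6H5NH2.
Ka = Kw/Kb = 1.0×10^-14 / 3.7 × 10^-10 = 2.70 × 10^-5
Ka = x²/(0.062 − x) = 2.70 × 10^-5
Assume x ≪ 0.062: x ≈ √(2.70 × 10^-5 × 0.062) = 1.29 × 10^-3 M
(x/C₀ = 2.1% < 5%, so the approximation holds.)
pH = −log(1.29 × 10^-3) = 2.89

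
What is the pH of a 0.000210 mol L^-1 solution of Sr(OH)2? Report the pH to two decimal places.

Sr(OH)2 is a strong base (each formula unit releases 2 OH-); [OH-] = 0.00042 M.
pOH = -log(0.00042) = 3.38
pH = 14.00 - 3.38 = 10.62

pH = 10.62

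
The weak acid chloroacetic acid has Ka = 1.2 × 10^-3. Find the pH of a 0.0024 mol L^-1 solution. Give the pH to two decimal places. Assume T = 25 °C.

ClCH2COOH ⇌ ClCH2COO- + H+
Let x = [H+] at equilibrium. Ka = x²/(0.0024 − x).
x is not negligible relative to C₀; solve x² + 0.0012·x − 2.88e-06 = 0.
x = (−Ka + √(Ka² + 4·Ka·C₀))/2 = 1.20 × 10^-3 M
pH = −log(1.20 × 10^-3) = 2.92

pH = 2.92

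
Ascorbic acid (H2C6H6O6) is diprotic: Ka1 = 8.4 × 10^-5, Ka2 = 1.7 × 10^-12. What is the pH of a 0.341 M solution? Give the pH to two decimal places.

Ka1 ≫ Ka2, so treat the first dissociation as the only significant source of H+.
Ka1 = x²/(0.341 − x) = 8.4 × 10^-5
x ≈ √(8.4 × 10^-5 × 0.341) = 5.35 × 10^-3 M
pH = −log(5.35 × 10^-3) = 2.27

pH = 2.27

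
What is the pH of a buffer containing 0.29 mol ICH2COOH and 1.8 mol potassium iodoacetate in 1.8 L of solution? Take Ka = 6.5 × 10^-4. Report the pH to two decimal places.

pH = 3.98

pKa = −log(6.5 × 10^-4) = 3.187
Henderson–Hasselbalch: pH = pKa + log([ICH2COO-]/[ICH2COOH]) = 3.187 + log(1.8/0.29)
pH = 3.187 + (+0.793) = 3.98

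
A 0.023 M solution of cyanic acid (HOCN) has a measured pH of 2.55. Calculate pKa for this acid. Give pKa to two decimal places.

[H+] = 10^(-2.55) = 2.82 × 10^-3 M
At equilibrium [HA] = 0.023 − 2.82 × 10^-3 = 2.02 × 10^-2 M
Ka = [H+][A-]/[HA] = (2.82 × 10^-3)² / 2.02 × 10^-2 = 3.94 × 10^-4
pKa = -log(3.94 × 10^-4) = 3.40

pKa = 3.40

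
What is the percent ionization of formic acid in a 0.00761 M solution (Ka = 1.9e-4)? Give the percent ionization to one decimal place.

HCOOH ⇌ HCOO- + H+; let x = [H+] at equilibrium.
Solve x² + 0.00019x − 1.45e-06 = 0 → x = 1.11 × 10^-3 M
Fraction ionized = 1.11 × 10^-3 / 0.00761 = 0.1459 → 14.6%

14.6%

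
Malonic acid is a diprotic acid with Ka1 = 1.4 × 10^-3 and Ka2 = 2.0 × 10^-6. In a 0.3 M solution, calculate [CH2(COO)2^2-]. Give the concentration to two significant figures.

First ionization gives [H+] ≈ [CH2(COOH)COO-] = 1.98 × 10^-2 M.
Second step: Ka2 = [H+][CH2(COO)2^2-]/[CH2(COOH)COO-] ≈ [CH2(COO)2^2-] (since [H+] ≈ [CH2(COOH)COO-]).
So [CH2(COO)2^2-] ≈ Ka2.

2.0 × 10^-6 M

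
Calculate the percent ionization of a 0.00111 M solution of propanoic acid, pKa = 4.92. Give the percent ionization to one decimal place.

CH3CH2COOH ⇌ CH3CH2COO- + H+; let x = [H+] at equilibrium.
Ka = 10^(−4.92) = 1.20 × 10^-5
Solve x² + 1.2e-05x − 1.33e-08 = 0 → x = 1.10 × 10^-4 M
% ionization = x/C₀ × 100% = 1.10 × 10^-4/0.00111 × 100% = 9.9%

9.9%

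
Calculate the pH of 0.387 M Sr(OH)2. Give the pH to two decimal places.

pH = 13.89

Sr(OH)2 is a strong base (each formula unit releases 2 OH-); [OH-] = 0.774 M.
pOH = -log(0.774) = 0.11
pH = 14.00 - 0.11 = 13.89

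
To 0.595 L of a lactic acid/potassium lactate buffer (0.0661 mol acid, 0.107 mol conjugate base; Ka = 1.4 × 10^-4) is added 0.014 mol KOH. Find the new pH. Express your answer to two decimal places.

After neutralization: n(CH3CH(OH)COOH) = 0.0521 mol, n(CH3CH(OH)COO-) = 0.121 mol.
pKa = −log(1.4 × 10^-4) = 3.854
Henderson–Hasselbalch with mole ratio 0.121/0.0521: pH = 3.854 + (+0.366)

pH = 4.22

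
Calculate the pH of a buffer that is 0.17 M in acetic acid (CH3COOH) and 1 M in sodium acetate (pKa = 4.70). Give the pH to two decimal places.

pH = 5.47

Henderson–Hasselbalch: pH = pKa + log([CH3COO-]/[CH3COOH]) = 4.70 + log(1/0.17)
pH = 4.70 + (+0.770) = 5.47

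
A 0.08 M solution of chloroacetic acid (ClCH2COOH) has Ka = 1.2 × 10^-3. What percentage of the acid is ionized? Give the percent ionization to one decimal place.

ClCH2COOH ⇌ ClCH2COO- + H+; let x = [H+] at equilibrium.
Ka = x²/(C₀ − x); solving the quadratic gives x = 9.22 × 10^-3 M.
Fraction ionized = 9.22 × 10^-3 / 0.08 = 0.1153 → 11.5%

11.5%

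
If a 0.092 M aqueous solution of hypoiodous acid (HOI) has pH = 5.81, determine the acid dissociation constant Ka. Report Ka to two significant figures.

[H+] = 10^(-5.81) = 1.55 × 10^-6 M
At equilibrium [HA] = 0.092 − 1.55 × 10^-6 = 9.20 × 10^-2 M
Ka = [H+][A-]/[HA] = (1.55 × 10^-6)² / 9.20 × 10^-2 = 2.6 × 10^-11

Ka = 2.6 × 10^-11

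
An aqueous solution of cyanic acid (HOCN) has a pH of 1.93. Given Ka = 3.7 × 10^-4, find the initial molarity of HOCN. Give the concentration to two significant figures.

[H+] = 10^(-1.93) = 1.17 × 10^-2 M = x
Ka = x²/(C₀ − x) ⇒ C₀ = x + x²/Ka
C₀ = 1.17 × 10^-2 + (1.17 × 10^-2)²/(3.7 × 10^-4) = 3.82 × 10^-1 M

C₀ = 3.8 × 10^-1 M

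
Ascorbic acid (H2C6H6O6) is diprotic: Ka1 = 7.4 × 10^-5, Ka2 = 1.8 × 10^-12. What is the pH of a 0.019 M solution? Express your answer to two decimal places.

pH = 2.94

Ka1 ≫ Ka2, so treat the first dissociation as the only significant source of H+.
Ka1 = x²/(0.019 − x) = 7.4 × 10^-5
Solving the quadratic: x = (−Ka1 + √(Ka1² + 4·Ka1·C₀))/2 = 1.15 × 10^-3 M
pH = −log(1.15 × 10^-3) = 2.94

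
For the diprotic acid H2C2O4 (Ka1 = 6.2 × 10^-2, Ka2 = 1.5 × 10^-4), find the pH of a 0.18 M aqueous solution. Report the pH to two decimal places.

pH = 1.10

Since Ka1 ≫ Ka2, the first ionization dominates [H+].
Ka1 = x²/(0.18 − x) = 6.2 × 10^-2
Solving the quadratic: x = (−Ka1 + √(Ka1² + 4·Ka1·C₀))/2 = 7.91 × 10^-2 M
pH = −log(7.91 × 10^-2) = 1.10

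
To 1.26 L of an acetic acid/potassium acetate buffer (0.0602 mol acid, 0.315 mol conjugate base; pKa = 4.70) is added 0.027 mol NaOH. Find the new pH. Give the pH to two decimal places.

OH- converts CH3COOH to CH3COO-: CH3COOH → 0.0332 mol, CH3COO- → 0.342 mol.
Henderson–Hasselbalch with mole ratio 0.342/0.0332: pH = 4.70 + (+1.013)

pH = 5.71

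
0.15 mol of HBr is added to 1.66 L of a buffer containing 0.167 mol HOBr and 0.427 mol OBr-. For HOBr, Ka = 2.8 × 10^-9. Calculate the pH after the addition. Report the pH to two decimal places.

pH = 8.49

After neutralization: n(HOBr) = 0.317 mol, n(OBr-) = 0.277 mol.
pKa = −log(2.8 × 10^-9) = 8.553
Henderson–Hasselbalch with mole ratio 0.277/0.317: pH = 8.553 + (-0.059)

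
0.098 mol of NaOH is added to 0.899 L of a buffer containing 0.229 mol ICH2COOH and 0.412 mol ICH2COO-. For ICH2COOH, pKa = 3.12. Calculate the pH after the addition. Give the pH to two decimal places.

After neutralization: n(ICH2COOH) = 0.131 mol, n(ICH2COO-) = 0.51 mol.
pH = pKa + log(n_ICH2COO-/n_ICH2COOH) = 3.12 + log(0.51/0.131) = 3.12 + (+0.590)

pH = 3.71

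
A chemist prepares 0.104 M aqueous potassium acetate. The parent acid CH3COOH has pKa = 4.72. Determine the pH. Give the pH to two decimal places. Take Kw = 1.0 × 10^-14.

pH = 8.87

CH3COO- is the conjugate base of the weak acid CH3COOH.
Ka = 10^(−4.72) = 1.91 × 10^-5
Kb = Kw/Ka = 1.0×10^-14 / 1.91 × 10^-5 = 5.24 × 10^-10
Kb = x²/(0.104 − x) = 5.24 × 10^-10
Assume x ≪ 0.104: x ≈ √(5.24 × 10^-10 × 0.104) = 7.38 × 10^-6 M
pOH = −log(7.38 × 10^-6) = 5.13; pH = 14.00 − 5.13 = 8.87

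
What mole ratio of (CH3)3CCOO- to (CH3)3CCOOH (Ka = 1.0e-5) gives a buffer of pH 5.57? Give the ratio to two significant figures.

pKa = -log(1.0 × 10^-5) = 5.000
pH = pKa + log(r) ⇒ log(r) = 5.57 − 5.000 = +0.570
r = [(CH3)3CCOO-]/[(CH3)3CCOOH] = 10^(+0.570) = 3.72

ratio = 3.7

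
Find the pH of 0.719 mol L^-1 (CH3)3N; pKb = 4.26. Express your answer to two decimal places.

pH = 11.80

(CH3)3N + H2O ⇌ (CH3)3NH+ + OH-
Kb = 10^(−4.26) = 5.50 × 10^-5
Kb = x²/(0.719 − x) = 5.50 × 10^-5
Neglecting x in the denominator: x = √(5.50 × 10^-5 × 0.719) = 6.29 × 10^-3 M
pOH = 2.20, so pH = 14.00 − pOH = 11.80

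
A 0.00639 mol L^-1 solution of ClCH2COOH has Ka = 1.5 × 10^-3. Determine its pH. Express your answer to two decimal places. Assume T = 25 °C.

pH = 2.61

ClCH2COOH ⇌ ClCH2COO- + H+
Ka = [H+]²/(0.00639 − [H+]) = 1.5 × 10^-3
[H+] is not negligible relative to C₀; solve [H+]² + 0.0015·[H+] − 9.59e-06 = 0.
[H+] = (−Ka + √(Ka² + 4·Ka·C₀))/2 = 2.44 × 10^-3 M
pH = −log(2.44 × 10^-3) = 2.61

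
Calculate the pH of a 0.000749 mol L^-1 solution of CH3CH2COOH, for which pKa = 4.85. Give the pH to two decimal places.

CH3CH2COOH ⇌ CH3CH2COO- + H+
Ka = 10^(−4.85) = 1.41 × 10^-5
From the ICE table, Ka = x²/(0.000749 − x) = 1.41 × 10^-5.
x is not negligible relative to C₀; solve x² + 1.41e-05·x − 1.06e-08 = 0.
x = (−Ka + √(Ka² + 4·Ka·C₀))/2 = 9.60 × 10^-5 M
pH = −log(9.60 × 10^-5) = 4.02

pH = 4.02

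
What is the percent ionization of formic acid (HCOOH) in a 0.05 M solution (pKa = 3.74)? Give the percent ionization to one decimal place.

HCOOH ⇌ HCOO- + H+; let x = [H+] at equilibrium.
Ka = 10^(−3.74) = 1.82 × 10^-4
Solve x² + 0.000182x − 9.1e-06 = 0 → x = 2.93 × 10^-3 M
% ionization = x/C₀ × 100% = 2.93 × 10^-3/0.05 × 100% = 5.9%

5.9%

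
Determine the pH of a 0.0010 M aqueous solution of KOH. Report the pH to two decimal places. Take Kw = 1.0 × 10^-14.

pH = 11.00

KOH is a strong base; [OH-] = 0.001 M.
pOH = -log(0.001) = 3.00
pH = 14.00 - 3.00 = 11.00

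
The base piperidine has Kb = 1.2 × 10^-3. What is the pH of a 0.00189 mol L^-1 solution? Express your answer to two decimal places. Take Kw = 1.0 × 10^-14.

pH = 11.01

C5H10NH + H2O ⇌ C5H10NH2+ + OH-
From the ICE table, Kb = [OH-]²/(0.00189 − [OH-]) = 1.2 × 10^-3.
The 5% rule fails; solving [OH-]² + Kb·[OH-] − Kb·C₀ = 0 exactly:
[OH-] = (−Kb + √(Kb² + 4·Kb·C₀))/2 = 1.02 × 10^-3 M
pOH = −log(1.02 × 10^-3) = 2.99; pH = 14.00 − 2.99 = 11.01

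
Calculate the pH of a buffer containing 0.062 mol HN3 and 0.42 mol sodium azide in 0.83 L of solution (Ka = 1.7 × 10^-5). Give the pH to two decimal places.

pH = 5.60

pKa = −log(1.7 × 10^-5) = 4.770
Henderson–Hasselbalch: pH = pKa + log([N3-]/[HN3]) = 4.770 + log(0.42/0.062)
pH = 4.770 + (+0.831) = 5.60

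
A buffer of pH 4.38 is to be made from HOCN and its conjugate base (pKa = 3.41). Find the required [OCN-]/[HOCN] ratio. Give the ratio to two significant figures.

ratio = 9.3

pH = pKa + log(r) ⇒ log(r) = 4.38 − 3.41 = +0.97
r = [OCN-]/[HOCN] = 10^(+0.97) = 9.33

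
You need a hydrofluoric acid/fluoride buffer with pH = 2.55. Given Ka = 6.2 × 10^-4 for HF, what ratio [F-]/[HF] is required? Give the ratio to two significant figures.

ratio = 0.22

pKa = -log(6.2 × 10^-4) = 3.208
pH = pKa + log(r) ⇒ log(r) = 2.55 − 3.208 = -0.658
r = [F-]/[HF] = 10^(-0.658) = 0.22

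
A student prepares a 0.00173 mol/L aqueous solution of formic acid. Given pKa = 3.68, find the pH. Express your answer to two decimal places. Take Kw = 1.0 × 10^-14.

pH = 3.30

HCOOH ⇌ HCOO- + H+
Ka = 10^(−3.68) = 2.09 × 10^-4
Ka = x²/(0.00173 − x) = 2.09 × 10^-4
The 5% rule fails; solving x² + Ka·x − Ka·C₀ = 0 exactly:
x = [−0.000209 + √(0.000209² + 1.45e-06)]/2 = 5.06 × 10^-4 M
pH = −log(5.06 × 10^-4) = 3.30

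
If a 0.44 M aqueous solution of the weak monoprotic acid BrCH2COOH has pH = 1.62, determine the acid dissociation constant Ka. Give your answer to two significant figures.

[H+] = 10^(-1.62) = 2.40 × 10^-2 M
At equilibrium [HA] = 0.44 − 2.40 × 10^-2 = 4.16 × 10^-1 M
Ka = [H+][A-]/[HA] = (2.40 × 10^-2)² / 4.16 × 10^-1 = 1.4 × 10^-3

Ka = 1.4 × 10^-3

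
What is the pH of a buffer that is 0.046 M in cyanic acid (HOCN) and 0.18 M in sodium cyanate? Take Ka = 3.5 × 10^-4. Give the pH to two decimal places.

pKa = −log(3.5 × 10^-4) = 3.456
Henderson–Hasselbalch: pH = pKa + log([OCN-]/[HOCN]) = 3.456 + log(0.18/0.046)
pH = 3.456 + (+0.593) = 4.05

pH = 4.05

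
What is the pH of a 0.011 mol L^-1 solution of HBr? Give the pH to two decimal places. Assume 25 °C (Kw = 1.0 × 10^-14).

HBr is a strong acid and dissociates completely, so [H+] = 0.011 M.
pH = -log(0.011) = 1.96

pH = 1.96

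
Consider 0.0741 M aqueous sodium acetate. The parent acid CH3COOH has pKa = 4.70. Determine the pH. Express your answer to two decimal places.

pH = 8.78

CH3COO- is the conjugate base of the weak acid CH3COOH.
Ka = 10^(−4.70) = 2.00 × 10^-5
Kb = Kw/Ka = 1.0×10^-14 / 2.00 × 10^-5 = 5.00 × 10^-10
Kb = x²/(0.0741 − x) = 5.00 × 10^-10
Since Kb ≪ C₀, x ≈ √(Kb·C₀) = 6.09 × 10^-6 M.
Check: 0.0082% ionized — well under 5%, approximation valid.
pOH = 5.22, so pH = 14.00 − pOH = 8.78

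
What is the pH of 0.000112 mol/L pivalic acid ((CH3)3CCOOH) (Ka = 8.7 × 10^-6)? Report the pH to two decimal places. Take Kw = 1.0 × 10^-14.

(CH3)3CCOOH ⇌ (CH3)3CCOO- + H+
Let x = [H+] at equilibrium. Ka = x²/(0.000112 − x).
Here C₀/Ka ≈ 12.9, so the small-x approximation fails. Use the quadratic:
x = (−Ka + √(Ka² + 4·Ka·C₀))/2 = 2.72 × 10^-5 M
pH = −log[H+] = −log(2.72 × 10^-5) = 4.57

pH = 4.57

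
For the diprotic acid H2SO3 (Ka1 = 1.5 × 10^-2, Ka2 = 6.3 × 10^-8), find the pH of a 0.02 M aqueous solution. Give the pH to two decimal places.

Since Ka1 ≫ Ka2, the first ionization dominates [H+].
Ka1 = x²/(0.02 − x) = 1.5 × 10^-2
Solving the quadratic: x = (−Ka1 + √(Ka1² + 4·Ka1·C₀))/2 = 1.14 × 10^-2 M
pH = −log(1.14 × 10^-2) = 1.94

pH = 1.94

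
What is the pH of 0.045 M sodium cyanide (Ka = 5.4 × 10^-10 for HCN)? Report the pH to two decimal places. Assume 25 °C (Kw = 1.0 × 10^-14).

pH = 10.96

CN- is the conjugate base of the weak acid HCN.
Kb = Kw/Ka = 1.0×10^-14 / 5.4 × 10^-10 = 1.85 × 10^-5
From the ICE table, Kb = x²/(0.045 − x) = 1.85 × 10^-5.
Neglecting x in the denominator: x = √(1.85 × 10^-5 × 0.045) = 9.12 × 10^-4 M
(x/C₀ = 2% < 5%, so the approximation holds.)
pOH = 3.04, so pH = 14.00 − pOH = 10.96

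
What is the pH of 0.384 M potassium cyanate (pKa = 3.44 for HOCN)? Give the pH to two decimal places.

OCN- is the conjugate base of the weak acid HOCN.
Ka = 10^(−3.44) = 3.63 × 10^-4
Kb = Kw/Ka = 1.0×10^-14 / 3.63 × 10^-4 = 2.75 × 10^-11
Kb = x²/(0.384 − x) = 2.75 × 10^-11
Assume x ≪ 0.384: x ≈ √(2.75 × 10^-11 × 0.384) = 3.25 × 10^-6 M
Check: 0.00085% ionized — well under 5%, approximation valid.
pOH = 5.49, so pH = 14.00 − pOH = 8.51

pH = 8.51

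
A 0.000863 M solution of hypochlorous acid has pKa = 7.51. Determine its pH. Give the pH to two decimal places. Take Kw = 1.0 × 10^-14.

pH = 5.29

HOCl ⇌ OCl- + H+
Ka = 10^(−7.51) = 3.09 × 10^-8
Ka = [H+]²/(0.000863 − [H+]) = 3.09 × 10^-8
Assume [H+] ≪ 0.000863: [H+] ≈ √(3.09 × 10^-8 × 0.000863) = 5.16 × 10^-6 M
pH = −log(5.16 × 10^-6) = 5.29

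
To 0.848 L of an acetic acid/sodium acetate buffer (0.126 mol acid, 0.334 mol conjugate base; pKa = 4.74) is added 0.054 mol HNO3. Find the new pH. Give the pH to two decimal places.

Added H+ converts CH3COO- to CH3COOH: CH3COOH → 0.18 mol, CH3COO- → 0.28 mol.
pH = pKa + log([A⁻]/[HA]) = 4.74 + log(0.28/0.18) = 4.74 +0.192

pH = 4.93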